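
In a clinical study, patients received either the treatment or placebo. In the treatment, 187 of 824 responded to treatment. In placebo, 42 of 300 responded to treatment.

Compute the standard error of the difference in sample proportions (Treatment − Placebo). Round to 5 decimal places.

0.02478

Sample proportions: 187/824 = 0.2269, 42/300 = 0.1400.
Each SE is √(p̂(1−p̂)/n): √(0.2269·0.7731/824) = 0.01459 and √(0.1400·0.8600/300) = 0.02003.
SE(p̂₁ − p̂₂) = √(SE₁² + SE₂²) = √(0.0002128681 + 0.0004012009) = 0.02478, since the two samples are independent.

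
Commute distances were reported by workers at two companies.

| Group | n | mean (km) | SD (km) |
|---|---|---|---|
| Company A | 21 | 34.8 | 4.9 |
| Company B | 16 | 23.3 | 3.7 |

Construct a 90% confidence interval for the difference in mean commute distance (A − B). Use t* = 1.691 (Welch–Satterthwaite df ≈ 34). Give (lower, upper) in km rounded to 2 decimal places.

(9.11, 13.89)

Per-group SEs: s₁/√n₁ = 4.9/√21 = 1.0693, s₂/√n₂ = 3.7/√16 = 0.9250.
Unpooled SE of the difference: √(1.14340249 + 0.855625) = 1.4139.
Margin of error = t* · SE = 1.691 × 1.4139 = 2.3909.
x̄₁ − x̄₂ = 34.8 − 23.3 = 11.5000.
CI: 11.5000 ± 2.3909 = (9.11, 13.89).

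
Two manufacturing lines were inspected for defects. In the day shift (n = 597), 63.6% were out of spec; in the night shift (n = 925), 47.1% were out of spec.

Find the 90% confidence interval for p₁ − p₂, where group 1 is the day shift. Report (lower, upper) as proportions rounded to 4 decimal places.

(0.1228, 0.2072)

The two standard errors are √(0.6360×0.3640/597) = 0.01969 and √(0.4710×0.5290/925) = 0.01641.
Because the samples are independent, SE_diff = √(0.01969² + 0.01641²) = 0.02563.
Using z* = 1.645 for 90%, ME = 1.645 × 0.02563 = 0.04216.
p̂₁ − p̂₂ = 0.1650; interval 0.1650 ± 0.04216 gives (0.1228, 0.2072).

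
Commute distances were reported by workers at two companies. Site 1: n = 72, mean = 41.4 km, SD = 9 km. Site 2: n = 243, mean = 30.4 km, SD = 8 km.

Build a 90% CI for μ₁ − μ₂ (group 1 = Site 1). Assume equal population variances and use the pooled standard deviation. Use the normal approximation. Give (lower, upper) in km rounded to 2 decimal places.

(9.18, 12.82)

s_p = √[((n₁−1)s₁² + (n₂−1)s₂²)/(n₁+n₂−2)] = √[(71·9² + 242·8²)/313] = 8.2375.
SE = 8.2375·√(1/72 + 1/243) = 1.1053.
With z* = 1.645, margin = 1.645 × 1.1053 = 1.8182.
x̄₁ − x̄₂ = 41.4 − 30.4 = 11.0000; interval 11.0000 ± 1.8182 = (9.18, 12.82).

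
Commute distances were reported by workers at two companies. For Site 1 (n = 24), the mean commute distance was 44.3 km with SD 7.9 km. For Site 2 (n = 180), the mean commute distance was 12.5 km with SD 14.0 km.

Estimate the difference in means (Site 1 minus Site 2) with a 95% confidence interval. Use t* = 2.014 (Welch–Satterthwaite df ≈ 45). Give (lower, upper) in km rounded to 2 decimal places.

(27.93, 35.67)

Per-group SEs: s₁/√n₁ = 7.9/√24 = 1.6126, s₂/√n₂ = 14.0/√180 = 1.0435.
Unpooled SE of the difference: √(2.60047876 + 1.08889225) = 1.9208.
Margin of error = t* · SE = 2.014 × 1.9208 = 3.8685.
x̄₁ − x̄₂ = 44.3 − 12.5 = 31.8000.
CI: 31.8000 ± 3.8685 = (27.93, 35.67).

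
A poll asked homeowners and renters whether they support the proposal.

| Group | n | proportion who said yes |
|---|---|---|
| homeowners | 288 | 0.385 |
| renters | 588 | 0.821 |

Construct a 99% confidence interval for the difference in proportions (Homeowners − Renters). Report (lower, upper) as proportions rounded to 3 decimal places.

Each SE is √(p̂(1−p̂)/n): √(0.3850·0.6150/288) = 0.02867 and √(0.8210·0.1790/588) = 0.01581.
SE(p̂₁ − p̂₂) = √(SE₁² + SE₂²) = √(0.0008219689 + 0.0002499561) = 0.03274, since the two samples are independent.
At 99% confidence z* = 2.576; margin = 2.576 × 0.03274 = 0.08434.
The difference is 0.3850 − 0.8210 = -0.4360, so the interval is -0.4360 ± 0.08434 = (-0.520, -0.352).

(-0.520, -0.352)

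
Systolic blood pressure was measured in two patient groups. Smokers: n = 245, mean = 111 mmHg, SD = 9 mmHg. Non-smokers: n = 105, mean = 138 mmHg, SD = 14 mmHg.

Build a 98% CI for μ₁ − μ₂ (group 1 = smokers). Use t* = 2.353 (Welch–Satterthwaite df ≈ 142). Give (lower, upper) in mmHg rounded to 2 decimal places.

(-30.49, -23.51)

Standard errors of each mean: 9/√245 = 0.5750 and 14/√105 = 1.3663.
SE(x̄₁ − x̄₂) = √(0.5750² + 1.3663²) = 1.4824 for independent samples with unequal variances.
With t* = 2.353, the margin is 2.353 × 1.4824 = 3.4881.
x̄₁ − x̄₂ = 111 − 138 = -27.0000; the interval is -27.0000 ± 3.4881 = (-30.49, -23.51).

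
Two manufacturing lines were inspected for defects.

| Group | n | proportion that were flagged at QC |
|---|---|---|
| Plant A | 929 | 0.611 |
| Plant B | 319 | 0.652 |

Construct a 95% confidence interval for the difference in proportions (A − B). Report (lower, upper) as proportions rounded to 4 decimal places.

(-0.1020, 0.0200)

SE₁ = √(p̂₁(1−p̂₁)/n₁) = √(0.6110·0.3890/929) = 0.01600; SE₂ = √(0.6520·0.3480/319) = 0.02667.
Independent samples: SE of the difference = √(SE₁² + SE₂²) = √(0.000256 + 0.0007112889) = 0.03110.
z* for 95% confidence is 1.960, so the margin of error is 1.960 × 0.03110 = 0.06096.
Point estimate p̂₁ − p̂₂ = 0.6110 − 0.6520 = -0.0410.
-0.0410 ± 0.06096 → (-0.1020, 0.0200).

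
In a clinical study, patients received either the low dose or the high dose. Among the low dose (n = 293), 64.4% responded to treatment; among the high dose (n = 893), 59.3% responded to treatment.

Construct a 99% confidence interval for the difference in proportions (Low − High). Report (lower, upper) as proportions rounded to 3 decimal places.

(-0.033, 0.135)

SE₁ = √(p̂₁(1−p̂₁)/n₁) = √(0.6440·0.3560/293) = 0.02797; SE₂ = √(0.5930·0.4070/893) = 0.01644.
Independent samples: SE of the difference = √(SE₁² + SE₂²) = √(0.0007823209 + 0.0002702736) = 0.03244.
z* for 99% confidence is 2.576, so the margin of error is 2.576 × 0.03244 = 0.08357.
Point estimate p̂₁ − p̂₂ = 0.6440 − 0.5930 = 0.0510.
0.0510 ± 0.08357 → (-0.033, 0.135).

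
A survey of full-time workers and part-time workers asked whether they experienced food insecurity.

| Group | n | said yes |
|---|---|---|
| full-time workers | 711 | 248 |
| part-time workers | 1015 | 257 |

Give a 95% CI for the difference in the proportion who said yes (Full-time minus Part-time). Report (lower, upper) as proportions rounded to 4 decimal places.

p̂₁ = 248/711 = 0.3488 and p̂₂ = 257/1015 = 0.2532.
SE₁ = √(p̂₁(1−p̂₁)/n₁) = √(0.3488·0.6512/711) = 0.01787; SE₂ = √(0.2532·0.7468/1015) = 0.01365.
Independent samples: SE of the difference = √(SE₁² + SE₂²) = √(0.0003193369 + 0.0001863225) = 0.02249.
z* for 95% confidence is 1.960, so the margin of error is 1.960 × 0.02249 = 0.04408.
Point estimate p̂₁ − p̂₂ = 0.3488 − 0.2532 = 0.0956.
0.0956 ± 0.04408 → (0.0515, 0.1397).

(0.0515, 0.1397)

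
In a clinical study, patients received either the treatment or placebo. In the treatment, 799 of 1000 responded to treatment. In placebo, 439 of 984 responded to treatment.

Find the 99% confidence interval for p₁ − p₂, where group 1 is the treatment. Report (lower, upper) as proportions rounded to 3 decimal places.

p̂₁ = 799/1000 = 0.7990 and p̂₂ = 439/984 = 0.4461.
SE₁ = √(p̂₁(1−p̂₁)/n₁) = √(0.7990·0.2010/1000) = 0.01267; SE₂ = √(0.4461·0.5539/984) = 0.01585.
Independent samples: SE of the difference = √(SE₁² + SE₂²) = √(0.0001605289 + 0.0002512225) = 0.02029.
z* for 99% confidence is 2.576, so the margin of error is 2.576 × 0.02029 = 0.05227.
Point estimate p̂₁ − p̂₂ = 0.7990 − 0.4461 = 0.3529.
0.3529 ± 0.05227 → (0.301, 0.405).

(0.301, 0.405)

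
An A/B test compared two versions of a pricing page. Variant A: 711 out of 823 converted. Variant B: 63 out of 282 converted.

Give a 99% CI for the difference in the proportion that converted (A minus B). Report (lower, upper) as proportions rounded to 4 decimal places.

(0.5696, 0.7114)

p̂₁ = 711/823 = 0.8639 and p̂₂ = 63/282 = 0.2234.
SE₁ = √(p̂₁(1−p̂₁)/n₁) = √(0.8639·0.1361/823) = 0.01195; SE₂ = √(0.2234·0.7766/282) = 0.02480.
Independent samples: SE of the difference = √(SE₁² + SE₂²) = √(0.0001428025 + 0.00061504) = 0.02753.
z* for 99% confidence is 2.576, so the margin of error is 2.576 × 0.02753 = 0.07092.
Point estimate p̂₁ − p̂₂ = 0.8639 − 0.2234 = 0.6405.
0.6405 ± 0.07092 → (0.5696, 0.7114).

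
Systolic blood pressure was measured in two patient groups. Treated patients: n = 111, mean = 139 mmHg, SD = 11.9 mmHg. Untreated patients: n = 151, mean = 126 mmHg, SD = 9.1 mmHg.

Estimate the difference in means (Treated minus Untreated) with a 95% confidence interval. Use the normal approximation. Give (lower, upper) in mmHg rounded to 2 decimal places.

(10.35, 15.65)

Per-group SEs: s₁/√n₁ = 11.9/√111 = 1.1295, s₂/√n₂ = 9.1/√151 = 0.7405.
Unpooled SE of the difference: √(1.27577025 + 0.54834025) = 1.3506.
Margin of error = z* · SE = 1.960 × 1.3506 = 2.6472.
x̄₁ − x̄₂ = 139 − 126 = 13.0000.
CI: 13.0000 ± 2.6472 = (10.35, 15.65).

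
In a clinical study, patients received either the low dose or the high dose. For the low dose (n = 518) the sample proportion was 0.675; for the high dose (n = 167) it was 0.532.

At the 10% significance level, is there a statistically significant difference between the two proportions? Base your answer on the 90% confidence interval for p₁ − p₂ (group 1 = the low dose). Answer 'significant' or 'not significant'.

Each SE is √(p̂(1−p̂)/n): √(0.6750·0.3250/518) = 0.02058 and √(0.5320·0.4680/167) = 0.03861.
SE(p̂₁ − p̂₂) = √(SE₁² + SE₂²) = √(0.0004235364 + 0.0014907321) = 0.04375, since the two samples are independent.
At 90% confidence z* = 1.645; margin = 1.645 × 0.04375 = 0.07197.
The difference is 0.6750 − 0.5320 = 0.1430, so the interval is 0.1430 ± 0.07197 = (0.07103, 0.21497).
The interval (0.07103, 0.21497) does not contain 0, so the difference is significant.

significant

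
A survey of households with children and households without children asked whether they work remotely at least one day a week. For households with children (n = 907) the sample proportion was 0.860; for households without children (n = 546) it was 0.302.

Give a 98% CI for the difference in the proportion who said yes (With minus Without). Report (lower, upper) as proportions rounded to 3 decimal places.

Each SE is √(p̂(1−p̂)/n): √(0.8600·0.1400/907) = 0.01152 and √(0.3020·0.6980/546) = 0.01965.
SE(p̂₁ − p̂₂) = √(SE₁² + SE₂²) = √(0.0001327104 + 0.0003861225) = 0.02278, since the two samples are independent.
At 98% confidence z* = 2.326; margin = 2.326 × 0.02278 = 0.05299.
The difference is 0.8600 − 0.3020 = 0.5580, so the interval is 0.5580 ± 0.05299 = (0.505, 0.611).

(0.505, 0.611)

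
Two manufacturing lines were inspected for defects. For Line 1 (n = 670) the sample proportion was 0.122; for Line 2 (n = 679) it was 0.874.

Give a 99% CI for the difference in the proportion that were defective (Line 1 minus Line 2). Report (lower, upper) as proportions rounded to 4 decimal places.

SE₁ = √(p̂₁(1−p̂₁)/n₁) = √(0.1220·0.8780/670) = 0.01264; SE₂ = √(0.8740·0.1260/679) = 0.01274.
Independent samples: SE of the difference = √(SE₁² + SE₂²) = √(0.0001597696 + 0.0001623076) = 0.01795.
z* for 99% confidence is 2.576, so the margin of error is 2.576 × 0.01795 = 0.04624.
Point estimate p̂₁ − p̂₂ = 0.1220 − 0.8740 = -0.7520.
-0.7520 ± 0.04624 → (-0.7982, -0.7058).

(-0.7982, -0.7058)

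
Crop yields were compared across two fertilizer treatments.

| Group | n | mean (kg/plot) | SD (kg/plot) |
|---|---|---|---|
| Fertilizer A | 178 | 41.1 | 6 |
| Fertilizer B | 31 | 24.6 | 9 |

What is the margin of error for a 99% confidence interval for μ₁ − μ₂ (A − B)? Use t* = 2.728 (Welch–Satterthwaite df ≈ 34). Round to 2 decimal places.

Per-group SEs: s₁/√n₁ = 6/√178 = 0.4497, s₂/√n₂ = 9/√31 = 1.6164.
Unpooled SE of the difference: √(0.20223009 + 2.61274896) = 1.6778.
Margin of error = t* · SE = 2.728 × 1.6778 = 4.5770.

4.58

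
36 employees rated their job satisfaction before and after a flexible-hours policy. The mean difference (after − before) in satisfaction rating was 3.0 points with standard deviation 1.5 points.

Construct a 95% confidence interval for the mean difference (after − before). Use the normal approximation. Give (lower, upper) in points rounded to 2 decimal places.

(2.51, 3.49)

Paired design: SE = s_d/√n = 1.5/√36 = 0.2500.
z* = 1.960; margin of error = 1.960 × 0.2500 = 0.4900.
3.0 ± 0.4900 → (2.51, 3.49).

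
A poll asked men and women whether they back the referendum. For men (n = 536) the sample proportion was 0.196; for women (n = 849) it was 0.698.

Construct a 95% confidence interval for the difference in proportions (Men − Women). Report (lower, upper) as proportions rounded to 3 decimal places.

(-0.548, -0.456)

The two standard errors are √(0.1960×0.8040/536) = 0.01715 and √(0.6980×0.3020/849) = 0.01576.
Because the samples are independent, SE_diff = √(0.01715² + 0.01576²) = 0.02329.
Using z* = 1.960 for 95%, ME = 1.960 × 0.02329 = 0.04565.
p̂₁ − p̂₂ = -0.5020; interval -0.5020 ± 0.04565 gives (-0.548, -0.456).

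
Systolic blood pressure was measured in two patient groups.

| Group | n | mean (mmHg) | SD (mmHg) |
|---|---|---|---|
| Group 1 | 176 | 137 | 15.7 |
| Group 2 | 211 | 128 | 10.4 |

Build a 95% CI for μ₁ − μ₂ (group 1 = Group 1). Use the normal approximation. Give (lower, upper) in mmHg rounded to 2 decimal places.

(6.29, 11.71)

Standard errors of each mean: 15.7/√176 = 1.1834 and 10.4/√211 = 0.7160.
SE(x̄₁ − x̄₂) = √(1.1834² + 0.7160²) = 1.3831 for independent samples with unequal variances.
With z* = 1.960, the margin is 1.960 × 1.3831 = 2.7109.
x̄₁ − x̄₂ = 137 − 128 = 9.0000; the interval is 9.0000 ± 2.7109 = (6.29, 11.71).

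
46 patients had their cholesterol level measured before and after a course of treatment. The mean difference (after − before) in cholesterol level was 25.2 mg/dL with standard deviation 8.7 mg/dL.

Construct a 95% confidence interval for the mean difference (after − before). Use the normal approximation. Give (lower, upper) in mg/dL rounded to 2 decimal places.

(22.69, 27.71)

This is a matched-pairs design, so SE = s_d/√n = 8.7/√46 = 1.2827.
Margin = 1.960 × 1.2827 = 2.5141; the interval is 25.2 ± 2.5141 = (22.69, 27.71).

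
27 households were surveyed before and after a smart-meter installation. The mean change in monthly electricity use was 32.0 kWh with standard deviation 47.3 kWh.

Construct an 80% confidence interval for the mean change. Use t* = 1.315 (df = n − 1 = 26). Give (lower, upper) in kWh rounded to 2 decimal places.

(20.03, 43.97)

Paired design: SE = s_d/√n = 47.3/√27 = 9.1029.
t* = 1.315; margin of error = 1.315 × 9.1029 = 11.9703.
32.0 ± 11.9703 → (20.03, 43.97).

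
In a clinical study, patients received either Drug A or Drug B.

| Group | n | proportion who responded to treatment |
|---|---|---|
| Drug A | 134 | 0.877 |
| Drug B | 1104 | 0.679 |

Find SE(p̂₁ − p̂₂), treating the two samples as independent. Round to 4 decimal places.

0.0317

SE₁ = √(p̂₁(1−p̂₁)/n₁) = √(0.8770·0.1230/134) = 0.02837; SE₂ = √(0.6790·0.3210/1104) = 0.01405.
Independent samples: SE of the difference = √(SE₁² + SE₂²) = √(0.0008048569 + 0.0001974025) = 0.03166.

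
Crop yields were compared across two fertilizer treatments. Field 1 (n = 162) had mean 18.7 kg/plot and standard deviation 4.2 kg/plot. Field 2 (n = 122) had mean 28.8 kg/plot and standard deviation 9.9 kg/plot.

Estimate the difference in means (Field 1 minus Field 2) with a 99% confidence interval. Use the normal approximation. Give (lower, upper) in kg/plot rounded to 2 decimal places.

(-12.56, -7.64)

Standard errors of each mean: 4.2/√162 = 0.3300 and 9.9/√122 = 0.8963.
SE(x̄₁ − x̄₂) = √(0.3300² + 0.8963²) = 0.9551 for independent samples with unequal variances.
With z* = 2.576, the margin is 2.576 × 0.9551 = 2.4603.
x̄₁ − x̄₂ = 18.7 − 28.8 = -10.1000; the interval is -10.1000 ± 2.4603 = (-12.56, -7.64).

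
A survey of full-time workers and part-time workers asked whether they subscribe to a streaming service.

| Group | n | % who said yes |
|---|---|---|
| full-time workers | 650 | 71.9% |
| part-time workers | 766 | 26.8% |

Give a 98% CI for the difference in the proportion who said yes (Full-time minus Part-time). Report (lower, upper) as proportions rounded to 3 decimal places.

The two standard errors are √(0.7190×0.2810/650) = 0.01763 and √(0.2680×0.7320/766) = 0.01600.
Because the samples are independent, SE_diff = √(0.01763² + 0.01600²) = 0.02381.
Using z* = 2.326 for 98%, ME = 2.326 × 0.02381 = 0.05538.
p̂₁ − p̂₂ = 0.4510; interval 0.4510 ± 0.05538 gives (0.396, 0.506).

(0.396, 0.506)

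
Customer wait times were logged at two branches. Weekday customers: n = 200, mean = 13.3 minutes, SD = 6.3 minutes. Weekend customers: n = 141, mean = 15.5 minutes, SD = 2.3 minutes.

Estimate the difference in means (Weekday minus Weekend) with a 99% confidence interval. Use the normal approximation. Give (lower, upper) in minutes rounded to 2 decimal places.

SE₁ = s₁/√n₁ = 6.3/√200 = 0.4455; SE₂ = 2.3/√141 = 0.1937.
Independent samples, unequal variances: SE_diff = √(SE₁² + SE₂²) = √(0.19847025 + 0.03751969) = 0.4858.
z* = 2.576, so margin of error = 2.576 × 0.4858 = 1.2514.
Difference in means = 13.3 − 15.5 = -2.2000.
-2.2000 ± 1.2514 → (-3.45, -0.95).

(-3.45, -0.95)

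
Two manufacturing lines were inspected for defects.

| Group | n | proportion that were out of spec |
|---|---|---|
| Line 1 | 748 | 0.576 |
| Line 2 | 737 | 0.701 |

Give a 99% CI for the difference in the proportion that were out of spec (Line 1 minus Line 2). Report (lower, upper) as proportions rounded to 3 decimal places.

(-0.189, -0.061)

The two standard errors are √(0.5760×0.4240/748) = 0.01807 and √(0.7010×0.2990/737) = 0.01686.
Because the samples are independent, SE_diff = √(0.01807² + 0.01686²) = 0.02471.
Using z* = 2.576 for 99%, ME = 2.576 × 0.02471 = 0.06365.
p̂₁ − p̂₂ = -0.1250; interval -0.1250 ± 0.06365 gives (-0.189, -0.061).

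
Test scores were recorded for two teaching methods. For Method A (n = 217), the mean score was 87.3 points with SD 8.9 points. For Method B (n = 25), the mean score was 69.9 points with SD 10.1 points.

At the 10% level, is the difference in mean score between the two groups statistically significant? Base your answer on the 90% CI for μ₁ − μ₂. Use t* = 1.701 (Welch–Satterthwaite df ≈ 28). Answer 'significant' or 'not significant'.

Per-group SEs: s₁/√n₁ = 8.9/√217 = 0.6042, s₂/√n₂ = 10.1/√25 = 2.0200.
Unpooled SE of the difference: √(0.36505764 + 4.0804) = 2.1084.
Margin of error = t* · SE = 1.701 × 2.1084 = 3.5864.
x̄₁ − x̄₂ = 87.3 − 69.9 = 17.4000.
CI: 17.4000 ± 3.5864 = (13.8136, 20.9864).
The interval (13.8136, 20.9864) does not contain 0, so the difference is significant.

significant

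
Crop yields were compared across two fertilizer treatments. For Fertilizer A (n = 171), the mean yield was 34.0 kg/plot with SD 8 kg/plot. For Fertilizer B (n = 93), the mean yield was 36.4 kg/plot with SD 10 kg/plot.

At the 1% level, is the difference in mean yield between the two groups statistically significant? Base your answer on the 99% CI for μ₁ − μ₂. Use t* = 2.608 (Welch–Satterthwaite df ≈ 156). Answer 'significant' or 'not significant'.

Standard errors of each mean: 8/√171 = 0.6118 and 10/√93 = 1.0370.
SE(x̄₁ − x̄₂) = √(0.6118² + 1.0370²) = 1.2040 for independent samples with unequal variances.
With t* = 2.608, the margin is 2.608 × 1.2040 = 3.1400.
x̄₁ − x̄₂ = 34.0 − 36.4 = -2.4000; the interval is -2.4000 ± 3.1400 = (-5.5400, 0.7400).
The interval (-5.5400, 0.7400) contains 0, so the difference is not significant.

not significant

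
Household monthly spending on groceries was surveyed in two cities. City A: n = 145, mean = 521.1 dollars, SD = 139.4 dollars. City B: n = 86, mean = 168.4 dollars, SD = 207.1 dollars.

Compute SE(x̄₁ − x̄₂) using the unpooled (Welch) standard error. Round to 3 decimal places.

Per-group SEs: s₁/√n₁ = 139.4/√145 = 11.5765, s₂/√n₂ = 207.1/√86 = 22.3322.
Unpooled SE of the difference: √(134.01535225 + 498.72715684) = 25.1544.

25.154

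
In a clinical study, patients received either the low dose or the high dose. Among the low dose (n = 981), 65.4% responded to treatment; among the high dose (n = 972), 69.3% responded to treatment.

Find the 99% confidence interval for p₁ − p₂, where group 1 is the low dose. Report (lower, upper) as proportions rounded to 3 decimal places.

The two standard errors are √(0.6540×0.3460/981) = 0.01519 and √(0.6930×0.3070/972) = 0.01479.
Because the samples are independent, SE_diff = √(0.01519² + 0.01479²) = 0.02120.
Using z* = 2.576 for 99%, ME = 2.576 × 0.02120 = 0.05461.
p̂₁ − p̂₂ = -0.0390; interval -0.0390 ± 0.05461 gives (-0.094, 0.016).

(-0.094, 0.016)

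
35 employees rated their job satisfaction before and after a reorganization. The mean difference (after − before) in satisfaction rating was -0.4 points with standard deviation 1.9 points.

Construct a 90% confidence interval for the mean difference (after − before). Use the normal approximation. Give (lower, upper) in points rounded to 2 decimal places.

(-0.93, 0.13)

This is a matched-pairs design, so SE = s_d/√n = 1.9/√35 = 0.3212.
Margin = 1.645 × 0.3212 = 0.5284; the interval is -0.4 ± 0.5284 = (-0.93, 0.13).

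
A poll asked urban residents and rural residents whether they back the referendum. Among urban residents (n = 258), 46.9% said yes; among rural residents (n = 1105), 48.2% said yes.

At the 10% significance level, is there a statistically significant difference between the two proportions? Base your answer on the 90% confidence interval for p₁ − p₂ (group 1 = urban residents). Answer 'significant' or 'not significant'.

not significant

The two standard errors are √(0.4690×0.5310/258) = 0.03107 and √(0.4820×0.5180/1105) = 0.01503.
Because the samples are independent, SE_diff = √(0.03107² + 0.01503²) = 0.03451.
Using z* = 1.645 for 90%, ME = 1.645 × 0.03451 = 0.05677.
p̂₁ − p̂₂ = -0.0130; interval -0.0130 ± 0.05677 gives (-0.06977, 0.04377).
The interval (-0.06977, 0.04377) contains 0, so the difference is not significant.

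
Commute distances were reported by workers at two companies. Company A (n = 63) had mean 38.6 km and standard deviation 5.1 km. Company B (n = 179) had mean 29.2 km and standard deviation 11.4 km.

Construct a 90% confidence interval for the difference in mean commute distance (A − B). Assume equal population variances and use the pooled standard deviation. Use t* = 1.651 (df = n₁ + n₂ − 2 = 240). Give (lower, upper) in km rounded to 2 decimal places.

s_p = √[((n₁−1)s₁² + (n₂−1)s₂²)/(n₁+n₂−2)] = √[(62·5.1² + 178·11.4²)/240] = 10.1541.
SE = 10.1541·√(1/63 + 1/179) = 1.4875.
With t* = 1.651, margin = 1.651 × 1.4875 = 2.4559.
x̄₁ − x̄₂ = 38.6 − 29.2 = 9.4000; interval 9.4000 ± 2.4559 = (6.94, 11.86).

(6.94, 11.86)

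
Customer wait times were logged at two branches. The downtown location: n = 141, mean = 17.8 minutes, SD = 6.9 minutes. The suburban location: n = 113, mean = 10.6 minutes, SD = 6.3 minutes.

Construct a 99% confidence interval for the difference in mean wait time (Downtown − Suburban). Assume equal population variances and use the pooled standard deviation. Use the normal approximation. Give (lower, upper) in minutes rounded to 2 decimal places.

Pooled variance s_p² = [140·6.9² + 112·6.3²] / (141+113−2) = 44.0900, so s_p = 6.6400.
SE_diff = s_p·√(1/n₁ + 1/n₂) = 6.6400·√(1/141 + 1/113) = 0.8384.
z* = 2.576; margin = 2.576 × 0.8384 = 2.1597.
Difference = 17.8 − 10.6 = 7.2000.
7.2000 ± 2.1597 → (5.04, 9.36).

(5.04, 9.36)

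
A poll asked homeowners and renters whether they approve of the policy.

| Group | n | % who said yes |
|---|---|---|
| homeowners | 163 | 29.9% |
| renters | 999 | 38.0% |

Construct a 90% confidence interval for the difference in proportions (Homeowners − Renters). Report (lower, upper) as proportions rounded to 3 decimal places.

Each SE is √(p̂(1−p̂)/n): √(0.2990·0.7010/163) = 0.03586 and √(0.3800·0.6200/999) = 0.01536.
SE(p̂₁ − p̂₂) = √(SE₁² + SE₂²) = √(0.0012859396 + 0.0002359296) = 0.03901, since the two samples are independent.
At 90% confidence z* = 1.645; margin = 1.645 × 0.03901 = 0.06417.
The difference is 0.2990 − 0.3800 = -0.0810, so the interval is -0.0810 ± 0.06417 = (-0.145, -0.017).

(-0.145, -0.017)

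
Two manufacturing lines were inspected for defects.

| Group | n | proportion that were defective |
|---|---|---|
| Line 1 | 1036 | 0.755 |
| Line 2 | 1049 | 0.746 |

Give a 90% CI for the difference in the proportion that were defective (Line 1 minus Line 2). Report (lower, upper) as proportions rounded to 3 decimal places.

Each SE is √(p̂(1−p̂)/n): √(0.7550·0.2450/1036) = 0.01336 and √(0.7460·0.2540/1049) = 0.01344.
SE(p̂₁ − p̂₂) = √(SE₁² + SE₂²) = √(0.0001784896 + 0.0001806336) = 0.01895, since the two samples are independent.
At 90% confidence z* = 1.645; margin = 1.645 × 0.01895 = 0.03117.
The difference is 0.7550 − 0.7460 = 0.0090, so the interval is 0.0090 ± 0.03117 = (-0.022, 0.040).

(-0.022, 0.040)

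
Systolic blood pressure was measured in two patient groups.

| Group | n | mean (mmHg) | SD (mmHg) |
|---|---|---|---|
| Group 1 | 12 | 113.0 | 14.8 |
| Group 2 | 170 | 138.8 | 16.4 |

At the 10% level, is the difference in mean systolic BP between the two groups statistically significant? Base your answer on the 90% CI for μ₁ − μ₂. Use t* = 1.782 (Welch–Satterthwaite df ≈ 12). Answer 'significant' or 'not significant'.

significant

Per-group SEs: s₁/√n₁ = 14.8/√12 = 4.2724, s₂/√n₂ = 16.4/√170 = 1.2578.
Unpooled SE of the difference: √(18.25340176 + 1.58206084) = 4.4537.
Margin of error = t* · SE = 1.782 × 4.4537 = 7.9365.
x̄₁ − x̄₂ = 113.0 − 138.8 = -25.8000.
CI: -25.8000 ± 7.9365 = (-33.7365, -17.8635).
The interval (-33.7365, -17.8635) does not contain 0, so the difference is significant.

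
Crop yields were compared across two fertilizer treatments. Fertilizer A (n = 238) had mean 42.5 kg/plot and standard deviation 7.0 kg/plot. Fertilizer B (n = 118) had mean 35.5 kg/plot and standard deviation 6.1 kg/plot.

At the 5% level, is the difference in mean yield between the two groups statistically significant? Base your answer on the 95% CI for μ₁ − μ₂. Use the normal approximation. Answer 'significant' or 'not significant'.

SE₁ = s₁/√n₁ = 7.0/√238 = 0.4537; SE₂ = 6.1/√118 = 0.5616.
Independent samples, unequal variances: SE_diff = √(SE₁² + SE₂²) = √(0.20584369 + 0.31539456) = 0.7220.
z* = 1.960, so margin of error = 1.960 × 0.7220 = 1.4151.
Difference in means = 42.5 − 35.5 = 7.0000.
7.0000 ± 1.4151 → (5.5849, 8.4151).
The interval (5.5849, 8.4151) does not contain 0, so the difference is significant.

significant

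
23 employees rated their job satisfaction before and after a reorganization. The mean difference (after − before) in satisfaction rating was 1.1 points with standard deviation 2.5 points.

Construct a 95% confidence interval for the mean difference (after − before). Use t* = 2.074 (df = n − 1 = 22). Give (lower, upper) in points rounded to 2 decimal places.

This is a matched-pairs design, so SE = s_d/√n = 2.5/√23 = 0.5213.
Margin = 2.074 × 0.5213 = 1.0812; the interval is 1.1 ± 1.0812 = (0.02, 2.18).

(0.02, 2.18)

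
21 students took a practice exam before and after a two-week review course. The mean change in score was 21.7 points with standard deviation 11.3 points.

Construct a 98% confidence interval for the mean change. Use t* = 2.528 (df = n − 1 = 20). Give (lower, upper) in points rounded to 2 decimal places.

(15.47, 27.93)

Paired design: SE = s_d/√n = 11.3/√21 = 2.4659.
t* = 2.528; margin of error = 2.528 × 2.4659 = 6.2338.
21.7 ± 6.2338 → (15.47, 27.93).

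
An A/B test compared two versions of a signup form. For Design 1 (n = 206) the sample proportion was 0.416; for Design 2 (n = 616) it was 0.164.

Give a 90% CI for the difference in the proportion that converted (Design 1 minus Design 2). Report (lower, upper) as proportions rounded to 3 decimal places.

SE₁ = √(p̂₁(1−p̂₁)/n₁) = √(0.4160·0.5840/206) = 0.03434; SE₂ = √(0.1640·0.8360/616) = 0.01492.
Independent samples: SE of the difference = √(SE₁² + SE₂²) = √(0.0011792356 + 0.0002226064) = 0.03744.
z* for 90% confidence is 1.645, so the margin of error is 1.645 × 0.03744 = 0.06159.
Point estimate p̂₁ − p̂₂ = 0.4160 − 0.1640 = 0.2520.
0.2520 ± 0.06159 → (0.190, 0.314).

(0.190, 0.314)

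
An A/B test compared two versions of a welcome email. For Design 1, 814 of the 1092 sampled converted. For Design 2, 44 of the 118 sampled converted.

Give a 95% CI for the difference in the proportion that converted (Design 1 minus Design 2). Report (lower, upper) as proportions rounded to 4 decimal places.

First, p̂₁ = 814/1092 = 0.7454; p̂₂ = 44/118 = 0.3729.
The two standard errors are √(0.7454×0.2546/1092) = 0.01318 and √(0.3729×0.6271/118) = 0.04452.
Because the samples are independent, SE_diff = √(0.01318² + 0.04452²) = 0.04643.
Using z* = 1.960 for 95%, ME = 1.960 × 0.04643 = 0.09100.
p̂₁ − p̂₂ = 0.3725; interval 0.3725 ± 0.09100 gives (0.2815, 0.4635).

(0.2815, 0.4635)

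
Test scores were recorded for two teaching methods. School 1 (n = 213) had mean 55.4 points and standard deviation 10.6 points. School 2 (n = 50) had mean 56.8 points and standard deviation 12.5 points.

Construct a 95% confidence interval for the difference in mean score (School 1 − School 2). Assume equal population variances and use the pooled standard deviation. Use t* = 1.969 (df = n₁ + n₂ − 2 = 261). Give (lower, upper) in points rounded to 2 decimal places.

Pooled variance s_p² = [212·10.6² + 49·12.5²] / (213+50−2) = 120.5999, so s_p = 10.9818.
SE_diff = s_p·√(1/n₁ + 1/n₂) = 10.9818·√(1/213 + 1/50) = 1.7257.
t* = 1.969; margin = 1.969 × 1.7257 = 3.3979.
Difference = 55.4 − 56.8 = -1.4000.
-1.4000 ± 3.3979 → (-4.80, 2.00).

(-4.80, 2.00)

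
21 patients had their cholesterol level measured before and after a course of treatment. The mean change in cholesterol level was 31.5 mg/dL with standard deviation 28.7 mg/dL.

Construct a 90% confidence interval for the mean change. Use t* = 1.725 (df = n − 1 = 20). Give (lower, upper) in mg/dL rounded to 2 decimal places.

Paired design: SE = s_d/√n = 28.7/√21 = 6.2629.
t* = 1.725; margin of error = 1.725 × 6.2629 = 10.8035.
31.5 ± 10.8035 → (20.70, 42.30).

(20.70, 42.30)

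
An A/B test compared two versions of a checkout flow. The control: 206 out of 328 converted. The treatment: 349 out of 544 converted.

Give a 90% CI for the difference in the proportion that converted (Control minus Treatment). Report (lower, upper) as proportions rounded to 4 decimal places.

(-0.0689, 0.0419)

Sample proportions: 206/328 = 0.6280, 349/544 = 0.6415.
Each SE is √(p̂(1−p̂)/n): √(0.6280·0.3720/328) = 0.02669 and √(0.6415·0.3585/544) = 0.02056.
SE(p̂₁ − p̂₂) = √(SE₁² + SE₂²) = √(0.0007123561 + 0.0004227136) = 0.03369, since the two samples are independent.
At 90% confidence z* = 1.645; margin = 1.645 × 0.03369 = 0.05542.
The difference is 0.6280 − 0.6415 = -0.0135, so the interval is -0.0135 ± 0.05542 = (-0.0689, 0.0419).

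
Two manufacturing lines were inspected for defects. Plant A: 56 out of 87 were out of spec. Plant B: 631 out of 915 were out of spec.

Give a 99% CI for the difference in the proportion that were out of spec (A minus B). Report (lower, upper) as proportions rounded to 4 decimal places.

(-0.1839, 0.0921)

First, p̂₁ = 56/87 = 0.6437; p̂₂ = 631/915 = 0.6896.
The two standard errors are √(0.6437×0.3563/87) = 0.05134 and √(0.6896×0.3104/915) = 0.01529.
Because the samples are independent, SE_diff = √(0.05134² + 0.01529²) = 0.05357.
Using z* = 2.576 for 99%, ME = 2.576 × 0.05357 = 0.13800.
p̂₁ − p̂₂ = -0.0459; interval -0.0459 ± 0.13800 gives (-0.1839, 0.0921).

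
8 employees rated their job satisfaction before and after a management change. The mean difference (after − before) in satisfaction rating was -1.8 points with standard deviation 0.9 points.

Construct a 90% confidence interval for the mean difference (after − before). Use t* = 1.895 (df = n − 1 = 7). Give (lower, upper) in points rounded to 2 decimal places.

This is a matched-pairs design, so SE = s_d/√n = 0.9/√8 = 0.3182.
Margin = 1.895 × 0.3182 = 0.6030; the interval is -1.8 ± 0.6030 = (-2.40, -1.20).

(-2.40, -1.20)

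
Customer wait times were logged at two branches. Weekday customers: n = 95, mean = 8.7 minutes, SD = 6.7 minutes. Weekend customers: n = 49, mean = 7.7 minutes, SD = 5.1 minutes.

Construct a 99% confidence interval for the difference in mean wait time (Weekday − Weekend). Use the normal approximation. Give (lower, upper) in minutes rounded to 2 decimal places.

Per-group SEs: s₁/√n₁ = 6.7/√95 = 0.6874, s₂/√n₂ = 5.1/√49 = 0.7286.
Unpooled SE of the difference: √(0.47251876 + 0.53085796) = 1.0017.
Margin of error = z* · SE = 2.576 × 1.0017 = 2.5804.
x̄₁ − x̄₂ = 8.7 − 7.7 = 1.0000.
CI: 1.0000 ± 2.5804 = (-1.58, 3.58).

(-1.58, 3.58)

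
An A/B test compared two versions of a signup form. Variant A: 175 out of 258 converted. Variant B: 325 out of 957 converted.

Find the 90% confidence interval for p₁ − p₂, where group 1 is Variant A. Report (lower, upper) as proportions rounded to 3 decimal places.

First, p̂₁ = 175/258 = 0.6783; p̂₂ = 325/957 = 0.3396.
The two standard errors are √(0.6783×0.3217/258) = 0.02908 and √(0.3396×0.6604/957) = 0.01531.
Because the samples are independent, SE_diff = √(0.02908² + 0.01531²) = 0.03286.
Using z* = 1.645 for 90%, ME = 1.645 × 0.03286 = 0.05405.
p̂₁ − p̂₂ = 0.3387; interval 0.3387 ± 0.05405 gives (0.285, 0.393).

(0.285, 0.393)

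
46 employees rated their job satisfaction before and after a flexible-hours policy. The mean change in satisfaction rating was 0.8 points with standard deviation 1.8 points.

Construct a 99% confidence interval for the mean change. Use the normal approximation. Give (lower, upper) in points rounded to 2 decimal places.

Paired design: SE = s_d/√n = 1.8/√46 = 0.2654.
z* = 2.576; margin of error = 2.576 × 0.2654 = 0.6837.
0.8 ± 0.6837 → (0.12, 1.48).

(0.12, 1.48)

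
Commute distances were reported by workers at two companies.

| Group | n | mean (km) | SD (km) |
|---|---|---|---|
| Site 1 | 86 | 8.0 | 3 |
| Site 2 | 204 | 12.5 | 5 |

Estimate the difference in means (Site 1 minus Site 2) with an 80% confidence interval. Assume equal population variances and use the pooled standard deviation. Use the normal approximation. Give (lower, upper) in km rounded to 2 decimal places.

(-5.24, -3.76)

Pooled variance s_p² = [85·3² + 203·5²] / (86+204−2) = 20.2778, so s_p = 4.5031.
SE_diff = s_p·√(1/n₁ + 1/n₂) = 4.5031·√(1/86 + 1/204) = 0.5790.
z* = 1.282; margin = 1.282 × 0.5790 = 0.7423.
Difference = 8.0 − 12.5 = -4.5000.
-4.5000 ± 0.7423 → (-5.24, -3.76).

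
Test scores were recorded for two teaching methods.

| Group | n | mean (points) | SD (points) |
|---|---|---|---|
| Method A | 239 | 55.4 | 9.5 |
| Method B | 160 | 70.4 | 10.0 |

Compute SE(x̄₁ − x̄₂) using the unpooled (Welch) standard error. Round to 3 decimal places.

1.001

SE₁ = s₁/√n₁ = 9.5/√239 = 0.6145; SE₂ = 10.0/√160 = 0.7906.
Independent samples, unequal variances: SE_diff = √(SE₁² + SE₂²) = √(0.37761025 + 0.62504836) = 1.0013.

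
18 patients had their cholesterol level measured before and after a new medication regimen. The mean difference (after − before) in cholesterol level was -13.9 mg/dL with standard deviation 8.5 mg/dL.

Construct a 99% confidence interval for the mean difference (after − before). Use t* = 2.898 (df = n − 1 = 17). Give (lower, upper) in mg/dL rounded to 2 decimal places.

(-19.71, -8.09)

This is a matched-pairs design, so SE = s_d/√n = 8.5/√18 = 2.0035.
Margin = 2.898 × 2.0035 = 5.8061; the interval is -13.9 ± 5.8061 = (-19.71, -8.09).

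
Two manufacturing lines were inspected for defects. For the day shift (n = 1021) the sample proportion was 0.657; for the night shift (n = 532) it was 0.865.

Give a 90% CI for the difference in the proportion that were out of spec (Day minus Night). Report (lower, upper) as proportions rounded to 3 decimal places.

The two standard errors are √(0.6570×0.3430/1021) = 0.01486 and √(0.8650×0.1350/532) = 0.01482.
Because the samples are independent, SE_diff = √(0.01486² + 0.01482²) = 0.02099.
Using z* = 1.645 for 90%, ME = 1.645 × 0.02099 = 0.03453.
p̂₁ − p̂₂ = -0.2080; interval -0.2080 ± 0.03453 gives (-0.243, -0.173).

(-0.243, -0.173)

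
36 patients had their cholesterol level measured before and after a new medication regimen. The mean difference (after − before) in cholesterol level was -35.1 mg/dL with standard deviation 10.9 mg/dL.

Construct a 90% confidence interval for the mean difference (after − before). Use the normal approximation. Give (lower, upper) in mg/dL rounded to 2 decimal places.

(-38.09, -32.11)

Paired design: SE = s_d/√n = 10.9/√36 = 1.8167.
z* = 1.645; margin of error = 1.645 × 1.8167 = 2.9885.
-35.1 ± 2.9885 → (-38.09, -32.11).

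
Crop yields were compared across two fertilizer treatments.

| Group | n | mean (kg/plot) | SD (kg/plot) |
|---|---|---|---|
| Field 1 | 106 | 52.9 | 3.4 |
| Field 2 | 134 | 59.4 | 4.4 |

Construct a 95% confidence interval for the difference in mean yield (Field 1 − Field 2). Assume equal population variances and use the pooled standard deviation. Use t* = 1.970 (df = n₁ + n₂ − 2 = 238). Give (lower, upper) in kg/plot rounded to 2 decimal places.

(-7.52, -5.48)

Pooled variance s_p² = [105·3.4² + 133·4.4²] / (106+134−2) = 15.9188, so s_p = 3.9898.
SE_diff = s_p·√(1/n₁ + 1/n₂) = 3.9898·√(1/106 + 1/134) = 0.5186.
t* = 1.970; margin = 1.970 × 0.5186 = 1.0216.
Difference = 52.9 − 59.4 = -6.5000.
-6.5000 ± 1.0216 → (-7.52, -5.48).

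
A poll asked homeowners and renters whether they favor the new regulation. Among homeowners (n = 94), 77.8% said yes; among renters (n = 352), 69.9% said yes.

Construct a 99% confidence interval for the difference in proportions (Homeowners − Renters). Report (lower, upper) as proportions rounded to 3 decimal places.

SE₁ = √(p̂₁(1−p̂₁)/n₁) = √(0.7780·0.2220/94) = 0.04286; SE₂ = √(0.6990·0.3010/352) = 0.02445.
Independent samples: SE of the difference = √(SE₁² + SE₂²) = √(0.0018369796 + 0.0005978025) = 0.04934.
z* for 99% confidence is 2.576, so the margin of error is 2.576 × 0.04934 = 0.12710.
Point estimate p̂₁ − p̂₂ = 0.7780 − 0.6990 = 0.0790.
0.0790 ± 0.12710 → (-0.048, 0.206).

(-0.048, 0.206)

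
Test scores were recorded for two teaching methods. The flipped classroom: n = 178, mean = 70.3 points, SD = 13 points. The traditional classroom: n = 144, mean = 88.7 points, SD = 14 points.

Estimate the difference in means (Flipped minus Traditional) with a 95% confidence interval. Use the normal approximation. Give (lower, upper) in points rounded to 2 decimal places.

SE₁ = s₁/√n₁ = 13/√178 = 0.9744; SE₂ = 14/√144 = 1.1667.
Independent samples, unequal variances: SE_diff = √(SE₁² + SE₂²) = √(0.94945536 + 1.36118889) = 1.5201.
z* = 1.960, so margin of error = 1.960 × 1.5201 = 2.9794.
Difference in means = 70.3 − 88.7 = -18.4000.
-18.4000 ± 2.9794 → (-21.38, -15.42).

(-21.38, -15.42)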